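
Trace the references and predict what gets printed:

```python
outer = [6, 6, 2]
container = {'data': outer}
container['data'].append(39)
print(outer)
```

Key concept: dict holds reference to list.
Step by step:
`outer = [6, 6, 2]` → outer = [6, 6, 2]
`container = {'data': outer}` → container = {'data': [6, 6, 2]}
`container['data'].append(39)` → outer = [6, 6, 2, 39]; container = {'data': [6, 6, 2, 39]}
`print(outer)` → prints [6, 6, 2, 39]

Answer: [6, 6, 2, 39]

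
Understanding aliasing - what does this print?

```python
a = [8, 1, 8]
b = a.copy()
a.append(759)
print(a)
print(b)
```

Key concept: list.copy() creates independent copy.
Step by step:
`a = [8, 1, 8]` → a = [8, 1, 8]
`b = a.copy()` → b = [8, 1, 8]
`a.append(759)` → a = [8, 1, 8, 759]
`print(a)` → prints [8, 1, 8, 759]
`print(b)` → prints [8, 1, 8]

Answer:
[8, 1, 8, 759]
[8, 1, 8]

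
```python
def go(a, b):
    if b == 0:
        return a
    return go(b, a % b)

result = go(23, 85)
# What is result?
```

go(23, 85) -> go(85, 23) -> go(23, 16) -> go(16, 7) -> go(7, 2) -> go(2, 1) -> go(1, 0) -> 1

Answer: 1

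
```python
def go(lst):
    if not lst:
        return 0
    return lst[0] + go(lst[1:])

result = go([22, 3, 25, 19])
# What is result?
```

22 + 3 + 25 + 19 + 0 = 69

Answer: 69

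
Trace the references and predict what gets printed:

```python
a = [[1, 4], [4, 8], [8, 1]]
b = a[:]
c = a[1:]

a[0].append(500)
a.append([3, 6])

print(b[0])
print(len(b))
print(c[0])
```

Key concept: slice with nested mutation.
Step by step:
`a = [[1, 4], [4, 8], [8, 1]]` → a = [[1, 4], [4, 8], [8, 1]]
`b = a[:]` → b = [[1, 4], [4, 8], [8, 1]]
`c = a[1:]` → c = [[4, 8], [8, 1]]
`a[0].append(500)` → a = [[1, 4, 500], [4, 8], [8, 1]]; b = [[1, 4, 500], [4, 8], [8, 1]]
`a.append([3, 6])` → a = [[1, 4, 500], [4, 8], [8, 1], [3, 6]]
`print(b[0])` → prints [1, 4, 500]
`print(len(b))` → prints 3
`print(c[0])` → prints [4, 8]

Answer:
[1, 4, 500]
3
[4, 8]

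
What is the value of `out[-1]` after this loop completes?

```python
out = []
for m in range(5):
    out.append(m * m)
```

Last element of squares 0 to 4
`out` takes the values: [] → [0] → [0, 1] → [0, 1, 4] → [0, 1, 4, 9] → [0, 1, 4, 9, 16]
So `out[-1]` = 16

Answer: 16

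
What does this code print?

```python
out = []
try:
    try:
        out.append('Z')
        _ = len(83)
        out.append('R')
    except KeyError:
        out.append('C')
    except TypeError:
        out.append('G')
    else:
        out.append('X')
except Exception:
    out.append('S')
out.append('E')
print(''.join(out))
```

Execution trace: 'Z' (inner try body) → 'G' (inner except TypeError) → 'E' (after the try/except). Output: ZGE

Answer: ZGE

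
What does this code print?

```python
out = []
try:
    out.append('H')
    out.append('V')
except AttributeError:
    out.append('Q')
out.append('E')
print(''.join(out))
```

Execution trace: 'H' (try body) → 'V' (try body, no exception) → 'E' (after the try/except). Output: HVE

Answer: HVE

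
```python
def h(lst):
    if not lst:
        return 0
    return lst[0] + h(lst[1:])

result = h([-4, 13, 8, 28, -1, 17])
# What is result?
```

(-4) + 13 + 8 + 28 + (-1) + 17 + 0 = 61

Answer: 61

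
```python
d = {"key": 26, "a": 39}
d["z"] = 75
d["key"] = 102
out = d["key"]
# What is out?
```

Trace:
`d = {"key": 26, "a": 39}` → d = {'key': 26, 'a': 39}
`d["z"] = 75` → d = {'key': 26, 'a': 39, 'z': 75}
`d["key"] = 102` → d = {'key': 102, 'a': 39, 'z': 75}
`out = d["key"]` → out = 102
So out = 102

Answer: 102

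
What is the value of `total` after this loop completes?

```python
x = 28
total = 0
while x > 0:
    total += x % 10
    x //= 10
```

Sum digits of 28
`total` takes the values: 0 → 8 → 10

Answer: 10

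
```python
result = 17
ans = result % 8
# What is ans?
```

Trace:
`result = 17` → result = 17
`ans = result % 8` → ans = 1
So ans = 1

Answer: 1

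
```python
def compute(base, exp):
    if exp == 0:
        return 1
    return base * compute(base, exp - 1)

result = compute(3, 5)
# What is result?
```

compute(3, 5) = 3 * 3 * 3 * 3 * 3 = 243

Answer: 243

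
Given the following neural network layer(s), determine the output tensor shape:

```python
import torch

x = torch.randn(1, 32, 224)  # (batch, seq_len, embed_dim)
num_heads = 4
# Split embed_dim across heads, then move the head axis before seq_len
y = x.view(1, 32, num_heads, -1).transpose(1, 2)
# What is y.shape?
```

Input: (1, 32, 224) -> head_dim = 224 // 4 = 56; after view: (1, 32, 4, 56) -> after transpose(1, 2): (1, 4, 32, 56) -> Output: (1, 4, 32, 56)

Answer: (1, 4, 32, 56)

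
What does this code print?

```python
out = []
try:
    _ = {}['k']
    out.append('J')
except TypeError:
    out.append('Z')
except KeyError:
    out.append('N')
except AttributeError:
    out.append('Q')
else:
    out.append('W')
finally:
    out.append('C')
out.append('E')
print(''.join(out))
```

Execution trace: 'N' (except KeyError) → 'C' (finally) → 'E' (after the try/except). Output: NCE

Answer: NCE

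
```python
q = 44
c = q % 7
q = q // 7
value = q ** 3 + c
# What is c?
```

Trace:
`q = 44` → q = 44
`c = q % 7` → c = 2
`q = q // 7` → q = 6
`value = q ** 3 + c` → value = 218
So c = 2

Answer: 2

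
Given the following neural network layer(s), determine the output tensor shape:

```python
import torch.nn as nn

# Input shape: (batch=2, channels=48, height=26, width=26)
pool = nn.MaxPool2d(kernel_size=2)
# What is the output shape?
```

Input: (2, 48, 26, 26) -> Output: (2, 48, 13, 13)

Answer: (2, 48, 13, 13)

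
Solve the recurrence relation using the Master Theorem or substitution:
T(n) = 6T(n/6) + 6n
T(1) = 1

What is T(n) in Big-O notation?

By Master Theorem: a=6, b=6, f(n)=6n. Since log_6(6) = 1 and f(n) = Θ(n^1), Case 2 applies. T(n) = O(n log n).

Answer: O(n log n)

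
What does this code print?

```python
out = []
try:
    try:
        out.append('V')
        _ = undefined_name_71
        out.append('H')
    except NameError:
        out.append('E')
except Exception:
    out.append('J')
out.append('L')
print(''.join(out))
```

Execution trace: 'V' (inner try body) → 'E' (inner except NameError) → 'L' (after the try/except). Output: VEL

Answer: VEL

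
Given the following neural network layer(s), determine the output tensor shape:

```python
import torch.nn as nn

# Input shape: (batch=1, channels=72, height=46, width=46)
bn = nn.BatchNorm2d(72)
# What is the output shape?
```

Input: (1, 72, 46, 46) -> Output: (1, 72, 46, 46)

Answer: (1, 72, 46, 46)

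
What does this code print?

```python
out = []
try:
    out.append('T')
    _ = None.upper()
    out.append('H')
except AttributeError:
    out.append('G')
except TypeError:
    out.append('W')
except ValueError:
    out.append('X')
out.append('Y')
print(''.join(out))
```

Execution trace: 'T' (try body) → 'G' (except AttributeError) → 'Y' (after the try/except). Output: TGY

Answer: TGY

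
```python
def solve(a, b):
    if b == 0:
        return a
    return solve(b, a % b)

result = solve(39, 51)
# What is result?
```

solve(39, 51) -> solve(51, 39) -> solve(39, 12) -> solve(12, 3) -> solve(3, 0) -> 3

Answer: 3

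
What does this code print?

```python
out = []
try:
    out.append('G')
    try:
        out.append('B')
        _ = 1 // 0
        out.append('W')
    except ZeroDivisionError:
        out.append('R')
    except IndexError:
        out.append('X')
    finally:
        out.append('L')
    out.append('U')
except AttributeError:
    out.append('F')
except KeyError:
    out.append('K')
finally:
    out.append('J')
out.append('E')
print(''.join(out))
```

Execution trace: 'G' (try body) → 'B' (inner try body) → 'R' (inner except ZeroDivisionError) → 'L' (inner finally) → 'U' (try body, no exception) → 'J' (finally) → 'E' (after the try/except). Output: GBRLUJE

Answer: GBRLUJE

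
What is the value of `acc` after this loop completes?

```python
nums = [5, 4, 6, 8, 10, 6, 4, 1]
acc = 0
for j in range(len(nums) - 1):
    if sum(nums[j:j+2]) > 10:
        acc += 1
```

Count windows with sum > 10
`acc` takes the values: 0 → 1 → 2 → 3

Answer: 3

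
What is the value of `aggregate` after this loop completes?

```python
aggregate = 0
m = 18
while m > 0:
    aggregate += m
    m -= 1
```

Sum 18 down to 1
`aggregate` takes the values: 0 → 18 → 35 → 51 → 66 → 80 → 93 → 105 → 116 → 126 → 135 → 143 → 150 → 156 → 161 → 165 → 168 → 170 → 171

Answer: 171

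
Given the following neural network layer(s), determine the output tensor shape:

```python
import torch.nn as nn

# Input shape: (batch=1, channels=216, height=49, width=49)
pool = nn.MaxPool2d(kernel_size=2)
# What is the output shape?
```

Input: (1, 216, 49, 49) -> Output: (1, 216, 24, 24)

Answer: (1, 216, 24, 24)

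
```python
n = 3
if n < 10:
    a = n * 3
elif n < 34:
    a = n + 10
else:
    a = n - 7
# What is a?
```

Trace:
`n = 3` → n = 3
`if n < 10: ...` → n < 10 is True → a = 9
So a = 9

Answer: 9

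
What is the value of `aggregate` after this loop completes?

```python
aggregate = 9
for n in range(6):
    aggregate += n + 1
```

Start at 9, add 1 to 6 = 30
`aggregate` takes the values: 9 → 10 → 12 → 15 → 19 → 24 → 30

Answer: 30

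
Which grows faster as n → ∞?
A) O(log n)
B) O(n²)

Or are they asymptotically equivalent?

O(log n) vs O(n²): Higher order terms dominate.

Answer: B) O(n²) grows faster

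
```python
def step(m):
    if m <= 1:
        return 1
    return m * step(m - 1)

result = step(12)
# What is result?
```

step(12) = 12 * 11 * 10 * 9 * 8 * 7 * 6 * 5 * 4 * 3 * 2 * 1 = 479001600

Answer: 479001600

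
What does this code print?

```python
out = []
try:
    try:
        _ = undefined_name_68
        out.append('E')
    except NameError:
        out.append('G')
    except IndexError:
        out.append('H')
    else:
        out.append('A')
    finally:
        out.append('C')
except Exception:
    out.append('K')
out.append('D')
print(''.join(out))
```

Execution trace: 'G' (inner except NameError) → 'C' (inner finally) → 'D' (after the try/except). Output: GCD

Answer: GCD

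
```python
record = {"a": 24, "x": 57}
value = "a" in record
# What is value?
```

Trace:
`record = {"a": 24, "x": 57}` → record = {'a': 24, 'x': 57}
`value = "a" in record` → value = True
So value = True

Answer: True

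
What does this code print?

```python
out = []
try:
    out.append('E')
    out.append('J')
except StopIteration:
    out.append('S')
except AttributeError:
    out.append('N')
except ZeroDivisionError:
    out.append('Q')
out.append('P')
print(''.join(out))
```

Execution trace: 'E' (try body) → 'J' (try body, no exception) → 'P' (after the try/except). Output: EJP

Answer: EJP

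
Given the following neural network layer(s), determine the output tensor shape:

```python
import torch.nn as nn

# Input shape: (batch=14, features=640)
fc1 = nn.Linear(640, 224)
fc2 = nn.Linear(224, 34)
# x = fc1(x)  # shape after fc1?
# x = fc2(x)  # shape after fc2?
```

Input: (14, 640) -> after fc1: (14, 224) -> Output: (14, 34)

Answer: (14, 34)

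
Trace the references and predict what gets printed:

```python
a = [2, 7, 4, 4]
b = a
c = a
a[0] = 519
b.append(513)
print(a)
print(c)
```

Key concept: multiple aliases.
Step by step:
`a = [2, 7, 4, 4]` → a = [2, 7, 4, 4]
`b = a` → b = [2, 7, 4, 4] (same object as a)
`c = a` → c = [2, 7, 4, 4] (same object as a, b)
`a[0] = 519` → a = [519, 7, 4, 4] (same object as b, c); b = [519, 7, 4, 4] (same object as a, c); c = [519, 7, 4, 4] (same object as a, b)
`b.append(513)` → a = [519, 7, 4, 4, 513] (same object as b, c); b = [519, 7, 4, 4, 513] (same object as a, c); c = [519, 7, 4, 4, 513] (same object as a, b)
`print(a)` → prints [519, 7, 4, 4, 513]
`print(c)` → prints [519, 7, 4, 4, 513]

Answer:
[519, 7, 4, 4, 513]
[519, 7, 4, 4, 513]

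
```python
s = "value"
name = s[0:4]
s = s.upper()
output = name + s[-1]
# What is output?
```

Trace:
`s = "value"` → s = 'value'
`name = s[0:4]` → name = 'valu'
`s = s.upper()` → s = 'VALUE'
`output = name + s[-1]` → output = 'valuE'
So output = 'valuE'

Answer: 'valuE'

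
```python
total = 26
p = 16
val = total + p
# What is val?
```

Trace:
`total = 26` → total = 26
`p = 16` → p = 16
`val = total + p` → val = 42
So val = 42

Answer: 42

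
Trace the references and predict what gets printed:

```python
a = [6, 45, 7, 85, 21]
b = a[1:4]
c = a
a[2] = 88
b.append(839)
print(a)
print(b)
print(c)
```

Key concept: slice vs alias.
Step by step:
`a = [6, 45, 7, 85, 21]` → a = [6, 45, 7, 85, 21]
`b = a[1:4]` → b = [45, 7, 85]
`c = a` → c = [6, 45, 7, 85, 21] (same object as a)
`a[2] = 88` → a = [6, 45, 88, 85, 21] (same object as c); c = [6, 45, 88, 85, 21] (same object as a)
`b.append(839)` → b = [45, 7, 85, 839]
`print(a)` → prints [6, 45, 88, 85, 21]
`print(b)` → prints [45, 7, 85, 839]
`print(c)` → prints [6, 45, 88, 85, 21]

Answer:
[6, 45, 88, 85, 21]
[45, 7, 85, 839]
[6, 45, 88, 85, 21]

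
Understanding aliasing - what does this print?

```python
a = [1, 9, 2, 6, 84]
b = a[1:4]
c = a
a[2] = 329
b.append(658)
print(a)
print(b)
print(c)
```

Key concept: slice vs alias.
Step by step:
`a = [1, 9, 2, 6, 84]` → a = [1, 9, 2, 6, 84]
`b = a[1:4]` → b = [9, 2, 6]
`c = a` → c = [1, 9, 2, 6, 84] (same object as a)
`a[2] = 329` → a = [1, 9, 329, 6, 84] (same object as c); c = [1, 9, 329, 6, 84] (same object as a)
`b.append(658)` → b = [9, 2, 6, 658]
`print(a)` → prints [1, 9, 329, 6, 84]
`print(b)` → prints [9, 2, 6, 658]
`print(c)` → prints [1, 9, 329, 6, 84]

Answer:
[1, 9, 329, 6, 84]
[9, 2, 6, 658]
[1, 9, 329, 6, 84]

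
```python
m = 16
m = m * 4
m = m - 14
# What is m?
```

Trace:
`m = 16` → m = 16
`m = m * 4` → m = 64
`m = m - 14` → m = 50
So m = 50

Answer: 50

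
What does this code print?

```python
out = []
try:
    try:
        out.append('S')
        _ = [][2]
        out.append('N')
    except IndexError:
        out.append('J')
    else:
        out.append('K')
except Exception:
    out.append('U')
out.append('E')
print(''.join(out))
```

Execution trace: 'S' (inner try body) → 'J' (inner except IndexError) → 'E' (after the try/except). Output: SJE

Answer: SJE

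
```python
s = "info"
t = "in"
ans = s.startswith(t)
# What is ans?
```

Trace:
`s = "info"` → s = 'info'
`t = "in"` → t = 'in'
`ans = s.startswith(t)` → ans = True
So ans = True

Answer: True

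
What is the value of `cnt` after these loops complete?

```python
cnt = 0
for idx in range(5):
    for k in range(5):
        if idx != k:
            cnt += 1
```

5² - 5 (exclude diagonal)
`cnt` takes the values: 0 → 1 → 2 → 3 → 4 → 5 → 6 → 7 → 8 → 9 → 10 → 11 → 12 → 13 → 14 → 15 → 16 → 17 → 18 → 19 → 20

Answer: 20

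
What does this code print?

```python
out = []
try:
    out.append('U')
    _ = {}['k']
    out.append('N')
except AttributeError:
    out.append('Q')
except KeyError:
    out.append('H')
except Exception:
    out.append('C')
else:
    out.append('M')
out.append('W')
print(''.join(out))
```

Execution trace: 'U' (try body) → 'H' (except KeyError) → 'W' (after the try/except). Output: UHW

Answer: UHW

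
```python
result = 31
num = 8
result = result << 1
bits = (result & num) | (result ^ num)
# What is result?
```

Trace:
`result = 31` → result = 31
`num = 8` → num = 8
`result = result << 1` → result = 62
`bits = (result & num) | (result ^ num)` → bits = 62
So result = 62

Answer: 62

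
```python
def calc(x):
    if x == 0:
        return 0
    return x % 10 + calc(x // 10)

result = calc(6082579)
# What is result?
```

Sum of digits of 6082579: 9 + 7 + 5 + 2 + 8 + 0 + 6 = 37

Answer: 37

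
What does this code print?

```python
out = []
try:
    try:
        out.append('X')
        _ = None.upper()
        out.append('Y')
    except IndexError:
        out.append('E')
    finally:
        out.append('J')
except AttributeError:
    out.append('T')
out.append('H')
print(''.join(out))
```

Execution trace: 'X' (try body) → 'J' (finally) → 'T' (outer except AttributeError) → 'H' (after the try/except). Output: XJTH

Answer: XJTH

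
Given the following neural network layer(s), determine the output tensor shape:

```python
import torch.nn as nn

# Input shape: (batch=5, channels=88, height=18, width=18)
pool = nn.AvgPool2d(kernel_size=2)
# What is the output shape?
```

Input: (5, 88, 18, 18) -> Output: (5, 88, 9, 9)

Answer: (5, 88, 9, 9)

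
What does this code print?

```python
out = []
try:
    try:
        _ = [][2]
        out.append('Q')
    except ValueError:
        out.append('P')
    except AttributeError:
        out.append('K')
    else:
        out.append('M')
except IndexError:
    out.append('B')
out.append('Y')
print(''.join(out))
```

Execution trace: 'B' (outer except IndexError) → 'Y' (after the try/except). Output: BY

Answer: BY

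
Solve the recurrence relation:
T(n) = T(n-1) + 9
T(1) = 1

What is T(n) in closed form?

Unrolling: T(n) = T(1) + 9·(n-1) = 1 + 9(n-1) = 9n - 8.

Answer: T(n) = 9n - 8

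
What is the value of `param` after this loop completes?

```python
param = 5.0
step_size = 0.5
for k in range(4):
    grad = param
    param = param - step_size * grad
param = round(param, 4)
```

Gradient descent: w = 5.0 * (1 - 0.5)^4
`param` takes the values: 5.0 → 2.5 → 1.25 → 0.625 → 0.3125

Answer: 0.3125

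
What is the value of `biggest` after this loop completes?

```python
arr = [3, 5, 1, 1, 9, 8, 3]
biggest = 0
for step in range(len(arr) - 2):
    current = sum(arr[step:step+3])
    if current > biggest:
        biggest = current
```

Max sum of 3-element window in [3, 5, 1, 1, 9, 8, 3]
`biggest` takes the values: 0 → 9 → 11 → 18 → 20

Answer: 20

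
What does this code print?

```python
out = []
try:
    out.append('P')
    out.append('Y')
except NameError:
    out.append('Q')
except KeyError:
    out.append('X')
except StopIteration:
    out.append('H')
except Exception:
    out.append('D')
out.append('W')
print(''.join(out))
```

Execution trace: 'P' (try body) → 'Y' (try body, no exception) → 'W' (after the try/except). Output: PYW

Answer: PYW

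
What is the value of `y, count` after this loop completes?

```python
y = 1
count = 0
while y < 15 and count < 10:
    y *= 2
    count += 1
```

Double until >= 15 or 10 iterations
`y, count` takes the values: (1, 0) → (2, 0) → (2, 1) → (4, 1) → (4, 2) → (8, 2) → (8, 3) → (16, 3) → (16, 4)

Answer: 16, 4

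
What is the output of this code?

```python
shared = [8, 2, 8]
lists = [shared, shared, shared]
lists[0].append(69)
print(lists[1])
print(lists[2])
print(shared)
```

Key concept: list of same reference.
Step by step:
`shared = [8, 2, 8]` → shared = [8, 2, 8]
`lists = [shared, shared, shared]` → lists = [[8, 2, 8], [8, 2, 8], [8, 2, 8]]
`lists[0].append(69)` → shared = [8, 2, 8, 69]; lists = [[8, 2, 8, 69], [8, 2, 8, 69], [8, 2, 8, 69]]
`print(lists[1])` → prints [8, 2, 8, 69]
`print(lists[2])` → prints [8, 2, 8, 69]
`print(shared)` → prints [8, 2, 8, 69]

Answer:
[8, 2, 8, 69]
[8, 2, 8, 69]
[8, 2, 8, 69]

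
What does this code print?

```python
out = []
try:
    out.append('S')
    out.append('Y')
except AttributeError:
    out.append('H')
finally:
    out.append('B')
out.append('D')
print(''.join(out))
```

Execution trace: 'S' (try body) → 'Y' (try body, no exception) → 'B' (finally) → 'D' (after the try/except). Output: SYBD

Answer: SYBD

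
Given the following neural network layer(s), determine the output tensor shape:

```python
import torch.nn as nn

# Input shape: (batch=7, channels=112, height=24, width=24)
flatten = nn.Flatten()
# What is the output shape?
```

Input: (7, 112, 24, 24) -> Output: (7, 64512)

Answer: (7, 64512)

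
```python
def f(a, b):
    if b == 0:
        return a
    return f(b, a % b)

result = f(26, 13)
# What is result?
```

f(26, 13) -> f(13, 0) -> 13

Answer: 13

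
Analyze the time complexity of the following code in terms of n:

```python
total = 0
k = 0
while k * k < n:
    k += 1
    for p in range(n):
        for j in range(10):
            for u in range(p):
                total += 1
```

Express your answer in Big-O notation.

Each loop level contributes: √n × n × 1 × n. Multiplying the contributions gives O(n^2√n).

Answer: O(n^2√n)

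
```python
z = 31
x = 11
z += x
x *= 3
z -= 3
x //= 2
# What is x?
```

Trace:
`z = 31` → z = 31
`x = 11` → x = 11
`z += x` → z = 42
`x *= 3` → x = 33
`z -= 3` → z = 39
`x //= 2` → x = 16
So x = 16

Answer: 16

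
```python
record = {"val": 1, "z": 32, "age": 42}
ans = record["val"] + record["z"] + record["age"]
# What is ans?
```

Trace:
`record = {"val": 1, "z": 32, "age": 42}` → record = {'val': 1, 'z': 32, 'age': 42}
`ans = record["val"] + record["z"] + record["age"]` → ans = 75
So ans = 75

Answer: 75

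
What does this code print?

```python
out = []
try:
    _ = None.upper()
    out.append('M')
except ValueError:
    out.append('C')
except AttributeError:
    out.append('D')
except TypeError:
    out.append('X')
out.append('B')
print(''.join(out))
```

Execution trace: 'D' (except AttributeError) → 'B' (after the try/except). Output: DB

Answer: DB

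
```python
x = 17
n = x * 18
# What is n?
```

Trace:
`x = 17` → x = 17
`n = x * 18` → n = 306
So n = 306

Answer: 306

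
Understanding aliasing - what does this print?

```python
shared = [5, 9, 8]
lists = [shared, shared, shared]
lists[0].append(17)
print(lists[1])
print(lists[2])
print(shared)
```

Key concept: list of same reference.
Step by step:
`shared = [5, 9, 8]` → shared = [5, 9, 8]
`lists = [shared, shared, shared]` → lists = [[5, 9, 8], [5, 9, 8], [5, 9, 8]]
`lists[0].append(17)` → shared = [5, 9, 8, 17]; lists = [[5, 9, 8, 17], [5, 9, 8, 17], [5, 9, 8, 17]]
`print(lists[1])` → prints [5, 9, 8, 17]
`print(lists[2])` → prints [5, 9, 8, 17]
`print(shared)` → prints [5, 9, 8, 17]

Answer:
[5, 9, 8, 17]
[5, 9, 8, 17]
[5, 9, 8, 17]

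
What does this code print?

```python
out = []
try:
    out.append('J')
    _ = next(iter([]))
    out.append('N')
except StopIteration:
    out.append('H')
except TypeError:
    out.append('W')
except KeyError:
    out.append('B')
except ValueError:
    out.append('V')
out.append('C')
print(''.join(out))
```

Execution trace: 'J' (try body) → 'H' (except StopIteration) → 'C' (after the try/except). Output: JHC

Answer: JHC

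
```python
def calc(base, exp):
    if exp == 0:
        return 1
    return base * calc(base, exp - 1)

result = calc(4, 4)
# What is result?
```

calc(4, 4) = 4 * 4 * 4 * 4 = 256

Answer: 256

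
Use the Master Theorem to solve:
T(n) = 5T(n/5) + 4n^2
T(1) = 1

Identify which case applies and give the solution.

a=5, b=5, f(n)=4n^2. log_5(5) = 1. Since c=2 > 1 and the regularity condition holds (5(n/5)^2 = (5/5^2)n^2 with 5/5^2 < 1), Case 3 applies: T(n) = Θ(f(n)) = O(n^2).

Answer: O(n^2) - Case 3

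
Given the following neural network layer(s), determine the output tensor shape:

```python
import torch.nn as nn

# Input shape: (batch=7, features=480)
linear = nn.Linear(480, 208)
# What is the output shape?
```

Input: (7, 480) -> Output: (7, 208)

Answer: (7, 208)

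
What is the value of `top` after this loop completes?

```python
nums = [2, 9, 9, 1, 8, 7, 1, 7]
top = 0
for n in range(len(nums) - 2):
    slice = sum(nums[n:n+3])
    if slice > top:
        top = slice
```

Max sum of 3-element window in [2, 9, 9, 1, 8, 7, 1, 7]
`top` takes the values: 0 → 20

Answer: 20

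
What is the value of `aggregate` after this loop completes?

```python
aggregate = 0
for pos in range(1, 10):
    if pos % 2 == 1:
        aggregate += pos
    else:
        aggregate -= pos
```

Add odd, subtract even
`aggregate` takes the values: 0 → 1 → -1 → 2 → -2 → 3 → -3 → 4 → -4 → 5

Answer: 5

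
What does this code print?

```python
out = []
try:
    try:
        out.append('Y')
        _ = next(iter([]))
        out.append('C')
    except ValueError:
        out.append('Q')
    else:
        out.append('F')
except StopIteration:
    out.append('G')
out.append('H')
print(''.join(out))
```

Execution trace: 'Y' (inner try body) → 'G' (outer except StopIteration) → 'H' (after the try/except). Output: YGH

Answer: YGH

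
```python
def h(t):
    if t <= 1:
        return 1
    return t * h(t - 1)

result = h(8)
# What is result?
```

h(8) = 8 * 7 * 6 * 5 * 4 * 3 * 2 * 1 = 40320

Answer: 40320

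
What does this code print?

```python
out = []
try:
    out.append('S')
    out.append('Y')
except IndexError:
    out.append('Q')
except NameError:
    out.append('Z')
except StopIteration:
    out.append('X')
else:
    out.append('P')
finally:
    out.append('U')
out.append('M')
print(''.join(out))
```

Execution trace: 'S' (try body) → 'Y' (try body, no exception) → 'P' (else) → 'U' (finally) → 'M' (after the try/except). Output: SYPUM

Answer: SYPUM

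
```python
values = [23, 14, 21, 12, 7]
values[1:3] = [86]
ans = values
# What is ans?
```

Trace:
`values = [23, 14, 21, 12, 7]` → values = [23, 14, 21, 12, 7]
`values[1:3] = [86]` → values = [23, 86, 12, 7]
`ans = values` → ans = [23, 86, 12, 7]
So ans = [23, 86, 12, 7]

Answer: [23, 86, 12, 7]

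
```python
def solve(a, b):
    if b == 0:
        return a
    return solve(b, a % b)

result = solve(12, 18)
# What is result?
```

solve(12, 18) -> solve(18, 12) -> solve(12, 6) -> solve(6, 0) -> 6

Answer: 6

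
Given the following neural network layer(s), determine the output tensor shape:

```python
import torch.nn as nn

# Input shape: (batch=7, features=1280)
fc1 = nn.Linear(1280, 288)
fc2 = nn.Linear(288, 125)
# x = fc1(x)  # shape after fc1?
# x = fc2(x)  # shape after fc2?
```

Input: (7, 1280) -> after fc1: (7, 288) -> Output: (7, 125)

Answer: (7, 125)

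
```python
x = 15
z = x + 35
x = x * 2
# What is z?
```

Trace:
`x = 15` → x = 15
`z = x + 35` → z = 50
`x = x * 2` → x = 30
So z = 50

Answer: 50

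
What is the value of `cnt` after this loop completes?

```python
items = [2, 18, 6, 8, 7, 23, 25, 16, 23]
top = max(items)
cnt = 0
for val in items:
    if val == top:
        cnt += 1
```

Count of max value 25 in [2, 18, 6, 8, 7, 23, 25, 16, 23]
`cnt` takes the values: 0 → 1

Answer: 1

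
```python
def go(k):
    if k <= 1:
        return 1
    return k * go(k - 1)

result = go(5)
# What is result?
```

go(5) = 5 * 4 * 3 * 2 * 1 = 120

Answer: 120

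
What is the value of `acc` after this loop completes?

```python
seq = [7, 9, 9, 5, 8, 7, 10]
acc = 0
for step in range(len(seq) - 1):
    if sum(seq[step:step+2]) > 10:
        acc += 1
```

Count windows with sum > 10
`acc` takes the values: 0 → 1 → 2 → 3 → 4 → 5 → 6

Answer: 6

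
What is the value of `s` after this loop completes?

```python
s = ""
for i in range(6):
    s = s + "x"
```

Repeat 'x' 6 times
`s` takes the values: "" → "x" → "xx" → "xxx" → "xxxx" → "xxxxx" → "xxxxxx"

Answer: "xxxxxx"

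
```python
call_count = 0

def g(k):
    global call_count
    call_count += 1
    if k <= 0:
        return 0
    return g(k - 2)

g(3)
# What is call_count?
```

Linear recursion stepping by 2: 3 calls from k=3 down to ≤0.

Answer: 3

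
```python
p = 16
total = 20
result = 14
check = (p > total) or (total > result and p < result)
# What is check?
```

Trace:
`p = 16` → p = 16
`total = 20` → total = 20
`result = 14` → result = 14
`check = (p > total) or (total > result and p < result)` → check = False
So check = False

Answer: False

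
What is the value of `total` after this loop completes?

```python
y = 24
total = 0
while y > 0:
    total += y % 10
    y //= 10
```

Sum digits of 24
`total` takes the values: 0 → 4 → 6

Answer: 6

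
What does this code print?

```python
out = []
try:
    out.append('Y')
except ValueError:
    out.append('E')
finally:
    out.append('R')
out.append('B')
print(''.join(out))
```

Execution trace: 'Y' (try body, no exception) → 'R' (finally) → 'B' (after the try/except). Output: YRB

Answer: YRB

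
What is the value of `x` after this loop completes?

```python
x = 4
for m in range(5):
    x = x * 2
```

Multiply by 2, 5 times: 4 * 2^5 = 128
`x` takes the values: 4 → 8 → 16 → 32 → 64 → 128

Answer: 128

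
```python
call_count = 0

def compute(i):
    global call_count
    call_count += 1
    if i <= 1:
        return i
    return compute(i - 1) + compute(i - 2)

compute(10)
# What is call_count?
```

Calls(i) = 1 + Calls(i-1) + Calls(i-2); Calls(0)=Calls(1)=1. For i=10 this gives 177.

Answer: 177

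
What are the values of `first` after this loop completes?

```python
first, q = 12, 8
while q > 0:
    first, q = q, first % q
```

GCD of 12 and 8
`first` takes the values: 12 → 8 → 4

Answer: 4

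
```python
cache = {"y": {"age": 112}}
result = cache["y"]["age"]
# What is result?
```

Trace:
`cache = {"y": {"age": 112}}` → cache = {'y': {'age': 112}}
`result = cache["y"]["age"]` → result = 112
So result = 112

Answer: 112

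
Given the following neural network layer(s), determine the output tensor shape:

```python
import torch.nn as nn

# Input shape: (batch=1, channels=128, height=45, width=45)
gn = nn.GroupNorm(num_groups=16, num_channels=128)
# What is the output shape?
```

Input: (1, 128, 45, 45) -> Output: (1, 128, 45, 45)

Answer: (1, 128, 45, 45)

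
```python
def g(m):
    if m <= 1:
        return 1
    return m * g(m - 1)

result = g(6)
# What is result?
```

g(6) = 6 * 5 * 4 * 3 * 2 * 1 = 720

Answer: 720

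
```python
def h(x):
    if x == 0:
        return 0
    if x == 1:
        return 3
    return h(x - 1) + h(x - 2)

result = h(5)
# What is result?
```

Build up from base cases: h(0)=0, h(1)=3, h(2)=3, h(3)=6, h(4)=9, h(5)=15

Answer: 15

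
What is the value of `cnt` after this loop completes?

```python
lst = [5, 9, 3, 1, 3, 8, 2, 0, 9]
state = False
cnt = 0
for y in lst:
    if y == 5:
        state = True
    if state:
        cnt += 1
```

Count elements after first 5 in [5, 9, 3, 1, 3, 8, 2, 0, 9]
`cnt` takes the values: 0 → 1 → 2 → 3 → 4 → 5 → 6 → 7 → 8 → 9

Answer: 9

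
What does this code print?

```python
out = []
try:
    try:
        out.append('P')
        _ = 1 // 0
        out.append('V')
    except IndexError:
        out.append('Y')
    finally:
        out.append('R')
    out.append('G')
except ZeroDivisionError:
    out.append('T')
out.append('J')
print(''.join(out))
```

Execution trace: 'P' (inner try body) → 'R' (inner finally) → 'T' (except ZeroDivisionError) → 'J' (after the try/except). Output: PRTJ

Answer: PRTJ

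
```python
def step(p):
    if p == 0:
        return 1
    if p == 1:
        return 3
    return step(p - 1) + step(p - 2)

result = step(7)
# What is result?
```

Build up from base cases: step(0)=1, step(1)=3, step(2)=4, step(3)=7, step(4)=11, step(5)=18, step(6)=29, ..., step(7)=47

Answer: 47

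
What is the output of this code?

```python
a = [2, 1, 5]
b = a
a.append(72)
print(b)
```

Key concept: basic list aliasing.
Step by step:
`a = [2, 1, 5]` → a = [2, 1, 5]
`b = a` → b = [2, 1, 5] (same object as a)
`a.append(72)` → a = [2, 1, 5, 72] (same object as b); b = [2, 1, 5, 72] (same object as a)
`print(b)` → prints [2, 1, 5, 72]

Answer: [2, 1, 5, 72]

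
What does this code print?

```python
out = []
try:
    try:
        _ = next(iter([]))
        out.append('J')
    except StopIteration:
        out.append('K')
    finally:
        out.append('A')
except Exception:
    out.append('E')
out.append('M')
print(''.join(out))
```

Execution trace: 'K' (inner except StopIteration) → 'A' (inner finally) → 'M' (after the try/except). Output: KAM

Answer: KAM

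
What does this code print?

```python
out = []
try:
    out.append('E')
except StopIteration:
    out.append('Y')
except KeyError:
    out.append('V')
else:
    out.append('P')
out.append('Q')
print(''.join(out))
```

Execution trace: 'E' (try body, no exception) → 'P' (else) → 'Q' (after the try/except). Output: EPQ

Answer: EPQ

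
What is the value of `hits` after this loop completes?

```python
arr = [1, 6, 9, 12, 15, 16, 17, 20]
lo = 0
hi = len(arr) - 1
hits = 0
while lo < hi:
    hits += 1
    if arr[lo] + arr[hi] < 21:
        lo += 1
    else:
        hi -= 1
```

Steps to find pair summing to 21
`hits` takes the values: 0 → 1 → 2 → 3 → 4 → 5 → 6 → 7

Answer: 7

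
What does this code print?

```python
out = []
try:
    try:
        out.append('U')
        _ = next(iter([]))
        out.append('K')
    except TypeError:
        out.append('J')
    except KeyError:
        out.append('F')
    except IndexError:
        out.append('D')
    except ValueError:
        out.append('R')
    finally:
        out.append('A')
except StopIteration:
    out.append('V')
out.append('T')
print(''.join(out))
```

Execution trace: 'U' (try body) → 'A' (finally) → 'V' (outer except StopIteration) → 'T' (after the try/except). Output: UAVT

Answer: UAVT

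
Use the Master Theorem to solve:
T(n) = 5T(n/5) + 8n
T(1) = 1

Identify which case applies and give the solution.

a=5, b=5, f(n)=8n. log_5(5) = 1. Since c=1 = 1, Case 2 applies: T(n) = Θ(n^log_b(a) · log n) = O(n log n).

Answer: O(n log n) - Case 2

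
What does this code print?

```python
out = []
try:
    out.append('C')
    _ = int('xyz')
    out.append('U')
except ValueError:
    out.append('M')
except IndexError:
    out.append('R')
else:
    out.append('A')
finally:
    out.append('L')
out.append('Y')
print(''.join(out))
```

Execution trace: 'C' (try body) → 'M' (except ValueError) → 'L' (finally) → 'Y' (after the try/except). Output: CMLY

Answer: CMLY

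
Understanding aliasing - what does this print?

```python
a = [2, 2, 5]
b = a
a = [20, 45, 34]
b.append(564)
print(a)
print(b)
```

Key concept: rebinding vs mutation: a is rebound to a new list, b still points at the original.
Step by step:
`a = [2, 2, 5]` → a = [2, 2, 5]
`b = a` → b = [2, 2, 5] (same object as a)
`a = [20, 45, 34]` → a = [20, 45, 34]
`b.append(564)` → b = [2, 2, 5, 564]
`print(a)` → prints [20, 45, 34]
`print(b)` → prints [2, 2, 5, 564]

Answer:
[20, 45, 34]
[2, 2, 5, 564]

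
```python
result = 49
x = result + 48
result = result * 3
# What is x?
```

Trace:
`result = 49` → result = 49
`x = result + 48` → x = 97
`result = result * 3` → result = 147
So x = 97

Answer: 97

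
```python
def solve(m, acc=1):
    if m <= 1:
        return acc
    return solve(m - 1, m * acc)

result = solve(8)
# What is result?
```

Accumulator trace (n, acc): (8, 1) -> (7, 8) -> (6, 56) -> (5, 336) -> (4, 1680) -> (3, 6720) -> (2, 20160) -> (1, 40320) -> return 40320

Answer: 40320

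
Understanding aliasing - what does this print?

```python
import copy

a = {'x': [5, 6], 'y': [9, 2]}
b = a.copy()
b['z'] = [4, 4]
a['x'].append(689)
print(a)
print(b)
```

Key concept: shallow copy of dict with mutable values.
Step by step:
`a = {'x': [5, 6], 'y': [9, 2]}` → a = {'x': [5, 6], 'y': [9, 2]}
`b = a.copy()` → b = {'x': [5, 6], 'y': [9, 2]}
`b['z'] = [4, 4]` → b = {'x': [5, 6], 'y': [9, 2], 'z': [4, 4]}
`a['x'].append(689)` → a = {'x': [5, 6, 689], 'y': [9, 2]}; b = {'x': [5, 6, 689], 'y': [9, 2], 'z': [4, 4]}
`print(a)` → prints {'x': [5, 6, 689], 'y': [9, 2]}
`print(b)` → prints {'x': [5, 6, 689], 'y': [9, 2], 'z': [4, 4]}

Answer:
{'x': [5, 6, 689], 'y': [9, 2]}
{'x': [5, 6, 689], 'y': [9, 2], 'z': [4, 4]}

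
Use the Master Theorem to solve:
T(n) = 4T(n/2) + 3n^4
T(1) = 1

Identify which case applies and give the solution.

a=4, b=2, f(n)=3n^4. log_2(4) = 2. Since c=4 > 2 and the regularity condition holds (4(n/2)^4 = (4/2^4)n^4 with 4/2^4 < 1), Case 3 applies: T(n) = Θ(f(n)) = O(n^4).

Answer: O(n^4) - Case 3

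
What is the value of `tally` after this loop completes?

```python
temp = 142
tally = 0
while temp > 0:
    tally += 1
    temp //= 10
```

Count digits by repeated division by 10
`tally` takes the values: 0 → 1 → 2 → 3

Answer: 3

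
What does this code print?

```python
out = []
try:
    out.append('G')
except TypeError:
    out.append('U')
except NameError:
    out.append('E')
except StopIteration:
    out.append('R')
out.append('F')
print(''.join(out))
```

Execution trace: 'G' (try body, no exception) → 'F' (after the try/except). Output: GF

Answer: GF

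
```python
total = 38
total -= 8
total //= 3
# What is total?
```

Trace:
`total = 38` → total = 38
`total -= 8` → total = 30
`total //= 3` → total = 10
So total = 10

Answer: 10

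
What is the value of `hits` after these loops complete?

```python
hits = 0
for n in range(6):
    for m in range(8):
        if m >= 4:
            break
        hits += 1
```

Inner breaks at 4, outer runs 6 times
`hits` takes the values: 0 → 1 → 2 → 3 → 4 → 5 → 6 → 7 → 8 → 9 → 10 → 11 → 12 → 13 → 14 → 15 → 16 → 17 → 18 → 19 → 20 → 21 → 22 → 23 → 24

Answer: 24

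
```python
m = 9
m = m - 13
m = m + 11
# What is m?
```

Trace:
`m = 9` → m = 9
`m = m - 13` → m = -4
`m = m + 11` → m = 7
So m = 7

Answer: 7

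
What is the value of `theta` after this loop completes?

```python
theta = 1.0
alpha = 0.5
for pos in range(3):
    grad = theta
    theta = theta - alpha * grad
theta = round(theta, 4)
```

Gradient descent: w = 1.0 * (1 - 0.5)^3
`theta` takes the values: 1.0 → 0.5 → 0.25 → 0.125

Answer: 0.125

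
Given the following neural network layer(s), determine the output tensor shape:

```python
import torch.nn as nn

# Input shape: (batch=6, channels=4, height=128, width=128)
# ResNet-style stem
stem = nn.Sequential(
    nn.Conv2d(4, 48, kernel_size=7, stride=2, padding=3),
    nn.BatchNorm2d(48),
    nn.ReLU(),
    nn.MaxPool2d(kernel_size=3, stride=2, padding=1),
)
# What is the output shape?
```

Input: (6, 4, 128, 128) -> after Conv2d 7x7 stride=2: (6, 48, 64, 64) -> Output: (6, 48, 32, 32)

Answer: (6, 48, 32, 32)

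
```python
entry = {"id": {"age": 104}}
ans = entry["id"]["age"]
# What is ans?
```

Trace:
`entry = {"id": {"age": 104}}` → entry = {'id': {'age': 104}}
`ans = entry["id"]["age"]` → ans = 104
So ans = 104

Answer: 104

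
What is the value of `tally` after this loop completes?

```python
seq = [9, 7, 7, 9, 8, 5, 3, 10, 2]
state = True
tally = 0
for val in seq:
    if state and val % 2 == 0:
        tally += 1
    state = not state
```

Count even values at even positions
`tally` takes the values: 0 → 1 → 2

Answer: 2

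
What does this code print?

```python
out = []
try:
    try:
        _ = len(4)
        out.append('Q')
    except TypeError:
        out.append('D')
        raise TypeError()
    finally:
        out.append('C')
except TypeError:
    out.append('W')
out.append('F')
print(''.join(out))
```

Execution trace: 'D' (inner except TypeError) → 'C' (inner finally) → 'W' (outer except TypeError) → 'F' (after the try/except). Output: DCWF

Answer: DCWF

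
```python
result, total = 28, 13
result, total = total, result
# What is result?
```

Trace:
`result, total = 28, 13` → result = 28; total = 13
`result, total = total, result` → result = 13; total = 28
So result = 13

Answer: 13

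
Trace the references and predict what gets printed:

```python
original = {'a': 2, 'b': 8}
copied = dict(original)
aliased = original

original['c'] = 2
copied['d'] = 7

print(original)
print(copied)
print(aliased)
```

Key concept: dict() creates copy, assignment creates alias.
Step by step:
`original = {'a': 2, 'b': 8}` → original = {'a': 2, 'b': 8}
`copied = dict(original)` → copied = {'a': 2, 'b': 8}
`aliased = original` → aliased = {'a': 2, 'b': 8} (same object as original)
`original['c'] = 2` → original = {'a': 2, 'b': 8, 'c': 2} (same object as aliased); aliased = {'a': 2, 'b': 8, 'c': 2} (same object as original)
`copied['d'] = 7` → copied = {'a': 2, 'b': 8, 'd': 7}
`print(original)` → prints {'a': 2, 'b': 8, 'c': 2}
`print(copied)` → prints {'a': 2, 'b': 8, 'd': 7}
`print(aliased)` → prints {'a': 2, 'b': 8, 'c': 2}

Answer:
{'a': 2, 'b': 8, 'c': 2}
{'a': 2, 'b': 8, 'd': 7}
{'a': 2, 'b': 8, 'c': 2}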